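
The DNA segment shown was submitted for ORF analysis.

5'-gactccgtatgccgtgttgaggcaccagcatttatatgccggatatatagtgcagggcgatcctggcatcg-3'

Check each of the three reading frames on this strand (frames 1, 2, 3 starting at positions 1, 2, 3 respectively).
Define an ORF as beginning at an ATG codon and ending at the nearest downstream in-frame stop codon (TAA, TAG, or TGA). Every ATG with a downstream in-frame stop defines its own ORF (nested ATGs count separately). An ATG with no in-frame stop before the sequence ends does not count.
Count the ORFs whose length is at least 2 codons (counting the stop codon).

Frame 1: GAC TCC GTA TGC CGT GTT GAG GCA CCA GCA TTT ATA TGC CGG ATA TAT AGT GCA GGG CGA TCC TGG CAT — no ATG→stop ORF.
Frame 2: ACT CCG TAT GCC GTG TTG AGG CAC CAG CAT TTA TAT GCC GGA TAT ATA GTG CAG GGC GAT CCT GGC ATC — no ATG→stop ORF.
Frame 3: CTC CGT ATG CCG TGT TGA GGC ACC AGC ATT TAT ATG CCG GAT ATA TAG TGC AGG GCG ATC CTG GCA TCG — ATG at 9, stop TGA at 18 → 12 nt; ATG at 36, stop TAG at 48 → 15 nt.
ORFs ≥ 2 codons: frame 3 9–20 (4 codons), frame 3 36–50 (5 codons). Count = 2.

2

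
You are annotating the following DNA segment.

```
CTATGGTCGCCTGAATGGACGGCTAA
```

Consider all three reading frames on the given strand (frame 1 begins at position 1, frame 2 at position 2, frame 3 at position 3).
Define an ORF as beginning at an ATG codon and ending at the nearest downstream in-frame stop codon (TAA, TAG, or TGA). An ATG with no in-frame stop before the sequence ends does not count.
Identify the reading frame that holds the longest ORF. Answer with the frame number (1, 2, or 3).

3

Frame 1: CTA TGG TCG CCT GAA TGG ACG GCT — no ATG→stop ORF.
Frame 2: TAT GGT CGC CTG AAT GGA CGG CTA — no ATG→stop ORF.
Frame 3: ATG GTC GCC TGA ATG GAC GGC TAA — ATG at 3, stop TGA at 12 → 12 nt; ATG at 15, stop TAA at 24 → 12 nt.
Longest ORF is 12 nt in frame 3 (positions 3–14).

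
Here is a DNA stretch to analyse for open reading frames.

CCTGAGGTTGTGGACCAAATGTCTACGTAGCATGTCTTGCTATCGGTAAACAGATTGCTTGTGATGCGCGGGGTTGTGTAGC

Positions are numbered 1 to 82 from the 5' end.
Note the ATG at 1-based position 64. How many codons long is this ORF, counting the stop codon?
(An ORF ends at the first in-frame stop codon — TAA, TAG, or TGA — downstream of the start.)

Codons from position 64: ATG (64–66), CGC (67–69), GGG (70–72), GTT (73–75), GTG (76–78), TAG (79–81).
TAG is the first in-frame stop; that's 6 codons including the stop.

6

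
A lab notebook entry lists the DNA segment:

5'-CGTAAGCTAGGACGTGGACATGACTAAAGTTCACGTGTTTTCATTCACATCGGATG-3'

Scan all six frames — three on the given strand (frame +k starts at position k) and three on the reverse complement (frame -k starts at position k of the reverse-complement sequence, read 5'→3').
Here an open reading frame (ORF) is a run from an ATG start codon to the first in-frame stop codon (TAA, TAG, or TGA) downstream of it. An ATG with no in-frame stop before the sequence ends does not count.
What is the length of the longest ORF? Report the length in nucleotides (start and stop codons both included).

21

Reverse complement (5'→3'): CATCCGATGTGAATGAAAACACGTGAACTTTAGTCATGTCCACGTCCTAGCTTACG
Frame +1: CGT AAG CTA GGA CGT GGA CAT GAC TAA AGT TCA CGT GTT TTC ATT CAC ATC GGA — no ATG→stop ORF.
Frame +2: GTA AGC TAG GAC GTG GAC ATG ACT AAA GTT CAC GTG TTT TCA TTC ACA TCG GAT — no ATG→stop ORF.
Frame +3: TAA GCT AGG ACG TGG ACA TGA CTA AAG TTC ACG TGT TTT CAT TCA CAT CGG ATG — no ATG→stop ORF.
Frame -1: CAT CCG ATG TGA ATG AAA ACA CGT GAA CTT TAG TCA TGT CCA CGT CCT AGC TTA — ATG at 7, stop TGA at 10 → 6 nt; ATG at 13, stop TAG at 31 → 21 nt.
Frame -2: ATC CGA TGT GAA TGA AAA CAC GTG AAC TTT AGT CAT GTC CAC GTC CTA GCT TAC — no ATG→stop ORF.
Frame -3: TCC GAT GTG AAT GAA AAC ACG TGA ACT TTA GTC ATG TCC ACG TCC TAG CTT ACG — ATG at 36, stop TAG at 48 → 15 nt.
Longest: frame -1, positions 13–33, 21 nt = 7 codons = 6 aa. → 21 nucleotides.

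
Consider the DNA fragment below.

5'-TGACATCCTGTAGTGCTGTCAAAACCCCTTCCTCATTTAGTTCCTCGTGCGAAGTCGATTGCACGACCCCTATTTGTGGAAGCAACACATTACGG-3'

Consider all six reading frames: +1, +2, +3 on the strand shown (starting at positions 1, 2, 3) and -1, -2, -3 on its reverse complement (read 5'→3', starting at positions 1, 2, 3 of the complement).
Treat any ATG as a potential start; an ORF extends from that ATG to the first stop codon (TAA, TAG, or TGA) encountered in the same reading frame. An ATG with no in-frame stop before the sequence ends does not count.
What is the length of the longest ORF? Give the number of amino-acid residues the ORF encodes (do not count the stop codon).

6

Reverse complement (5'→3'): CCGTAATGTGTTGCTTCCACAAATAGGGGTCGTGCAATCGACTTCGCACGAGGAACTAAATGAGGAAGGGGTTTTGACAGCACTACAGGATGTCA
Frame +1: TGA CAT CCT GTA GTG CTG TCA AAA CCC CTT CCT CAT TTA GTT CCT CGT GCG AAG TCG ATT GCA CGA CCC CTA TTT GTG GAA GCA ACA CAT TAC — no ATG→stop ORF.
Frame +2: GAC ATC CTG TAG TGC TGT CAA AAC CCC TTC CTC ATT TAG TTC CTC GTG CGA AGT CGA TTG CAC GAC CCC TAT TTG TGG AAG CAA CAC ATT ACG — no ATG→stop ORF.
Frame +3: ACA TCC TGT AGT GCT GTC AAA ACC CCT TCC TCA TTT AGT TCC TCG TGC GAA GTC GAT TGC ACG ACC CCT ATT TGT GGA AGC AAC ACA TTA CGG — no ATG→stop ORF.
Frame -1: CCG TAA TGT GTT GCT TCC ACA AAT AGG GGT CGT GCA ATC GAC TTC GCA CGA GGA ACT AAA TGA GGA AGG GGT TTT GAC AGC ACT ACA GGA TGT — no ATG→stop ORF.
Frame -2: CGT AAT GTG TTG CTT CCA CAA ATA GGG GTC GTG CAA TCG ACT TCG CAC GAG GAA CTA AAT GAG GAA GGG GTT TTG ACA GCA CTA CAG GAT GTC — no ATG→stop ORF.
Frame -3: GTA ATG TGT TGC TTC CAC AAA TAG GGG TCG TGC AAT CGA CTT CGC ACG AGG AAC TAA ATG AGG AAG GGG TTT TGA CAG CAC TAC AGG ATG TCA — ATG at 6, stop TAG at 24 → 21 nt; ATG at 60, stop TGA at 75 → 18 nt.
Longest: frame -3, positions 6–26, 21 nt = 7 codons = 6 aa. → 6 amino acids.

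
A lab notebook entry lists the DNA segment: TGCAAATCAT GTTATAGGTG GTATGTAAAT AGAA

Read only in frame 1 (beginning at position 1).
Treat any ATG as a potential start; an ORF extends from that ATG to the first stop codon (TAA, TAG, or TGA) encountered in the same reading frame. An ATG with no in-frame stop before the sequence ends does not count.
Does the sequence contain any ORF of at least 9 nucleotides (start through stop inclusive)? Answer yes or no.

Frame 1: TGC AAA TCA TGT TAT AGG TGG TAT GTA AAT AGA — no ATG→stop ORF.
Largest ORF found is 0 nucleotides < 9, so no.

no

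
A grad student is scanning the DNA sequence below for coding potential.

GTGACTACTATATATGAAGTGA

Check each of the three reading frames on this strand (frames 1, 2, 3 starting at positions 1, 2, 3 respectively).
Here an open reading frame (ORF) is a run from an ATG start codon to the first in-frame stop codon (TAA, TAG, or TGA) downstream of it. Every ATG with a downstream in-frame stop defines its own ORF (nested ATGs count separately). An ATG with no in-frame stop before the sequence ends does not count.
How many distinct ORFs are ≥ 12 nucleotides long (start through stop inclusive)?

0

Frame 1: GTG ACT ACT ATA TAT GAA GTG — no ATG→stop ORF.
Frame 2: TGA CTA CTA TAT ATG AAG TGA — ATG at 14, stop TGA at 20 → 9 nt.
Frame 3: GAC TAC TAT ATA TGA AGT — no ATG→stop ORF.
No ORF reaches 12 nucleotides. Count = 0.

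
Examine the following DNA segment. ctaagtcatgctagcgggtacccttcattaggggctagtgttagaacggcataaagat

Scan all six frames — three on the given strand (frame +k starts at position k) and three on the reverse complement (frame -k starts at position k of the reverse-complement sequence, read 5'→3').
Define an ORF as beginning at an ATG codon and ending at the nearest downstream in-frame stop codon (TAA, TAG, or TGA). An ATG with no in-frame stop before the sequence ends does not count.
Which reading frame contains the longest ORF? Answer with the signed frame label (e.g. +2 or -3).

Reverse complement (5'→3'): ATCTTTATGCCGTTCTAACACTAGCCCCTAATGAAGGGTACCCGCTAGCATGACTTAG
Frame +1: CTA AGT CAT GCT AGC GGG TAC CCT TCA TTA GGG GCT AGT GTT AGA ACG GCA TAA AGA — no ATG→stop ORF.
Frame +2: TAA GTC ATG CTA GCG GGT ACC CTT CAT TAG GGG CTA GTG TTA GAA CGG CAT AAA GAT — ATG at 8, stop TAG at 29 → 24 nt.
Frame +3: AAG TCA TGC TAG CGG GTA CCC TTC ATT AGG GGC TAG TGT TAG AAC GGC ATA AAG — no ATG→stop ORF.
Frame -1: ATC TTT ATG CCG TTC TAA CAC TAG CCC CTA ATG AAG GGT ACC CGC TAG CAT GAC TTA — ATG at 7, stop TAA at 16 → 12 nt; ATG at 31, stop TAG at 46 → 18 nt.
Frame -2: TCT TTA TGC CGT TCT AAC ACT AGC CCC TAA TGA AGG GTA CCC GCT AGC ATG ACT TAG — ATG at 50, stop TAG at 56 → 9 nt.
Frame -3: CTT TAT GCC GTT CTA ACA CTA GCC CCT AAT GAA GGG TAC CCG CTA GCA TGA CTT — no ATG→stop ORF.
Longest ORF is 24 nt in frame +2 (positions 8–31).

+2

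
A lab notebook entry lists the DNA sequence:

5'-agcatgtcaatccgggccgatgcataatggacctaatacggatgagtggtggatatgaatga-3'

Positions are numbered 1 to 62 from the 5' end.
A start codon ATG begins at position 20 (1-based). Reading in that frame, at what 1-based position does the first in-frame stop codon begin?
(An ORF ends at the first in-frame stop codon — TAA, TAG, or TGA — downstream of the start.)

Codons from position 20: ATG (20–22), CAT (23–25), AAT (26–28), GGA (29–31), CCT (32–34), AAT (35–37), ACG (38–40), GAT (41–43), GAG (44–46), TGG (47–49), TGG (50–52), ATA (53–55), TGA (56–58).
TGA is a stop codon; it begins at position 56.

56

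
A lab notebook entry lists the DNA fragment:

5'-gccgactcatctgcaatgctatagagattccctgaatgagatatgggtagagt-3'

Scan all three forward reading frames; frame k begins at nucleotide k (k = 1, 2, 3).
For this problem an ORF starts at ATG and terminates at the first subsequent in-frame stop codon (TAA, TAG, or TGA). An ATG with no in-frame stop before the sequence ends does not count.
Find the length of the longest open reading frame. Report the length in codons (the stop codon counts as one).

5

Frame 1: GCC GAC TCA TCT GCA ATG CTA TAG AGA TTC CCT GAA TGA GAT ATG GGT AGA — ATG at 16, stop TAG at 22 → 9 nt.
Frame 2: CCG ACT CAT CTG CAA TGC TAT AGA GAT TCC CTG AAT GAG ATA TGG GTA GAG — no ATG→stop ORF.
Frame 3: CGA CTC ATC TGC AAT GCT ATA GAG ATT CCC TGA ATG AGA TAT GGG TAG AGT — ATG at 36, stop TAG at 48 → 15 nt.
Longest: frame 3, positions 36–50, 15 nt = 5 codons = 4 aa. → 5 codons.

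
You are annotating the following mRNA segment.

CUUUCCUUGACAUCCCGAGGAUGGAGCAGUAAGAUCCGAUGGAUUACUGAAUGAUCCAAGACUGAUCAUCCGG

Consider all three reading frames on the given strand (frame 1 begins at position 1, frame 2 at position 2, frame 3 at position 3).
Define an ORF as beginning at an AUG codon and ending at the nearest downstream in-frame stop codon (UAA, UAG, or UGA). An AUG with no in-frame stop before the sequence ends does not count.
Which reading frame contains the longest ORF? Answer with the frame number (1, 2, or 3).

3

Frame 1: CUU UCC UUG ACA UCC CGA GGA UGG AGC AGU AAG AUC CGA UGG AUU ACU GAA UGA UCC AAG ACU GAU CAU CCG — no AUG→stop ORF.
Frame 2: UUU CCU UGA CAU CCC GAG GAU GGA GCA GUA AGA UCC GAU GGA UUA CUG AAU GAU CCA AGA CUG AUC AUC CGG — no AUG→stop ORF.
Frame 3: UUC CUU GAC AUC CCG AGG AUG GAG CAG UAA GAU CCG AUG GAU UAC UGA AUG AUC CAA GAC UGA UCA UCC — AUG at 21, stop UAA at 30 → 12 nt; AUG at 39, stop UGA at 48 → 12 nt; AUG at 51, stop UGA at 63 → 15 nt.
Longest ORF is 15 nt in frame 3 (positions 51–65).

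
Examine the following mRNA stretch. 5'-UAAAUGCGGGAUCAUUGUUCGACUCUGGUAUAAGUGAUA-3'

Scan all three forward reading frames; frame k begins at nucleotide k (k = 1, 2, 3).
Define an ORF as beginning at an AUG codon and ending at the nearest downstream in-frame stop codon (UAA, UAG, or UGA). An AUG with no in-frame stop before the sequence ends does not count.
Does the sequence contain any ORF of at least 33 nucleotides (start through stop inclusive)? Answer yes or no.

no

Frame 1: UAA AUG CGG GAU CAU UGU UCG ACU CUG GUA UAA GUG AUA — AUG at 4, stop UAA at 31 → 30 nt.
Frame 2: AAA UGC GGG AUC AUU GUU CGA CUC UGG UAU AAG UGA — no AUG→stop ORF.
Frame 3: AAU GCG GGA UCA UUG UUC GAC UCU GGU AUA AGU GAU — no AUG→stop ORF.
Largest ORF found is 30 nucleotides < 33, so no.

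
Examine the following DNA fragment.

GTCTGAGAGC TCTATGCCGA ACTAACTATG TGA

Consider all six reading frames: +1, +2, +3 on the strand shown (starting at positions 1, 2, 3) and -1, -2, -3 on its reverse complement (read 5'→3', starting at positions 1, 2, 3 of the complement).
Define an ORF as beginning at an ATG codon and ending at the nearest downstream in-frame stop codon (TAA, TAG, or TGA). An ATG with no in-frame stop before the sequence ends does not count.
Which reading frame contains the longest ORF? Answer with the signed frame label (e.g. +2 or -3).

+2

Reverse complement (5'→3'): TCACATAGTTAGTTCGGCATAGAGCTCTCAGAC
Frame +1: GTC TGA GAG CTC TAT GCC GAA CTA ACT ATG TGA — ATG at 28, stop TGA at 31 → 6 nt.
Frame +2: TCT GAG AGC TCT ATG CCG AAC TAA CTA TGT — ATG at 14, stop TAA at 23 → 12 nt.
Frame +3: CTG AGA GCT CTA TGC CGA ACT AAC TAT GTG — no ATG→stop ORF.
Frame -1: TCA CAT AGT TAG TTC GGC ATA GAG CTC TCA GAC — no ATG→stop ORF.
Frame -2: CAC ATA GTT AGT TCG GCA TAG AGC TCT CAG — no ATG→stop ORF.
Frame -3: ACA TAG TTA GTT CGG CAT AGA GCT CTC AGA — no ATG→stop ORF.
Longest ORF is 12 nt in frame +2 (positions 14–25).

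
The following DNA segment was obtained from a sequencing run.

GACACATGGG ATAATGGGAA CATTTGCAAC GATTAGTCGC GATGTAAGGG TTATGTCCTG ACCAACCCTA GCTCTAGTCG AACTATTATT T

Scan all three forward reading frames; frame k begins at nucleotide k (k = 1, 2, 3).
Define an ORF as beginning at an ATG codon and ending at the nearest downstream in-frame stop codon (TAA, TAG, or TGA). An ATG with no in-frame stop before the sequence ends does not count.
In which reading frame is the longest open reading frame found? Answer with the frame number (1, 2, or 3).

Frame 1: GAC ACA TGG GAT AAT GGG AAC ATT TGC AAC GAT TAG TCG CGA TGT AAG GGT TAT GTC CTG ACC AAC CCT AGC TCT AGT CGA ACT ATT ATT — no ATG→stop ORF.
Frame 2: ACA CAT GGG ATA ATG GGA ACA TTT GCA ACG ATT AGT CGC GAT GTA AGG GTT ATG TCC TGA CCA ACC CTA GCT CTA GTC GAA CTA TTA TTT — ATG at 14, stop TGA at 59 → 48 nt; ATG at 53, stop TGA at 59 → 9 nt.
Frame 3: CAC ATG GGA TAA TGG GAA CAT TTG CAA CGA TTA GTC GCG ATG TAA GGG TTA TGT CCT GAC CAA CCC TAG CTC TAG TCG AAC TAT TAT — ATG at 6, stop TAA at 12 → 9 nt; ATG at 42, stop TAA at 45 → 6 nt.
Longest ORF is 48 nt in frame 2 (positions 14–61).

2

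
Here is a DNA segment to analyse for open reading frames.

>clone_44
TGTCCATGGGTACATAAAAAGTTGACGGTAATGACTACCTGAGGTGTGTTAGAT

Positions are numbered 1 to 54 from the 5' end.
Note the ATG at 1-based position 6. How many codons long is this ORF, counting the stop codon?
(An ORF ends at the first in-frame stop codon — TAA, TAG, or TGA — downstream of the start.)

4

Codons from position 6: ATG (6–8), GGT (9–11), ACA (12–14), TAA (15–17).
TAA is the first in-frame stop; that's 4 codons including the stop.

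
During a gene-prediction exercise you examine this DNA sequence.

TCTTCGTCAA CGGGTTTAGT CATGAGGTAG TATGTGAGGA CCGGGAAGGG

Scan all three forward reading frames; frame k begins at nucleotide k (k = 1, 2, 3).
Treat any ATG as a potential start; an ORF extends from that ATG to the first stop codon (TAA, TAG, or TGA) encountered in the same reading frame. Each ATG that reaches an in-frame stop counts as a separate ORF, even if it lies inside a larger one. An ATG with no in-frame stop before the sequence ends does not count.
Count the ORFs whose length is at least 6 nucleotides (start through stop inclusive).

Frame 1: TCT TCG TCA ACG GGT TTA GTC ATG AGG TAG TAT GTG AGG ACC GGG AAG — ATG at 22, stop TAG at 28 → 9 nt.
Frame 2: CTT CGT CAA CGG GTT TAG TCA TGA GGT AGT ATG TGA GGA CCG GGA AGG — ATG at 32, stop TGA at 35 → 6 nt.
Frame 3: TTC GTC AAC GGG TTT AGT CAT GAG GTA GTA TGT GAG GAC CGG GAA GGG — no ATG→stop ORF.
ORFs ≥ 6 nucleotides: frame 1 22–30 (9 nucleotides), frame 2 32–37 (6 nucleotides). Count = 2.

2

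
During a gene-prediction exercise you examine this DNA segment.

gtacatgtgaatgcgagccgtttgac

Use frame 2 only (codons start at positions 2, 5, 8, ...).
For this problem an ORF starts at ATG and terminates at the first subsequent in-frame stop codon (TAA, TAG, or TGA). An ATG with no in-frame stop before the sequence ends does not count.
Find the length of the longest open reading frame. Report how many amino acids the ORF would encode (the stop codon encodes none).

Frame 2: TAC ATG TGA ATG CGA GCC GTT TGA — ATG at 5, stop TGA at 8 → 6 nt; ATG at 11, stop TGA at 23 → 15 nt.
Longest: frame 2, positions 11–25, 15 nt = 5 codons = 4 aa. → 4 amino acids.

4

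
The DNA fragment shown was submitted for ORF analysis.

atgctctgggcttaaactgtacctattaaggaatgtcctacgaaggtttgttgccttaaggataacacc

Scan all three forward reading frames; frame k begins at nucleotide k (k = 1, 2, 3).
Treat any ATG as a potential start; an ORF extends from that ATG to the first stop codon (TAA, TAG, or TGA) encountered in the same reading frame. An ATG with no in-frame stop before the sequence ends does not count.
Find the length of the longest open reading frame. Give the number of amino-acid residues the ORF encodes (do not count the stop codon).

8

Frame 1: ATG CTC TGG GCT TAA ACT GTA CCT ATT AAG GAA TGT CCT ACG AAG GTT TGT TGC CTT AAG GAT AAC ACC — ATG at 1, stop TAA at 13 → 15 nt.
Frame 2: TGC TCT GGG CTT AAA CTG TAC CTA TTA AGG AAT GTC CTA CGA AGG TTT GTT GCC TTA AGG ATA ACA — no ATG→stop ORF.
Frame 3: GCT CTG GGC TTA AAC TGT ACC TAT TAA GGA ATG TCC TAC GAA GGT TTG TTG CCT TAA GGA TAA CAC — ATG at 33, stop TAA at 57 → 27 nt.
Longest: frame 3, positions 33–59, 27 nt = 9 codons = 8 aa. → 8 amino acids.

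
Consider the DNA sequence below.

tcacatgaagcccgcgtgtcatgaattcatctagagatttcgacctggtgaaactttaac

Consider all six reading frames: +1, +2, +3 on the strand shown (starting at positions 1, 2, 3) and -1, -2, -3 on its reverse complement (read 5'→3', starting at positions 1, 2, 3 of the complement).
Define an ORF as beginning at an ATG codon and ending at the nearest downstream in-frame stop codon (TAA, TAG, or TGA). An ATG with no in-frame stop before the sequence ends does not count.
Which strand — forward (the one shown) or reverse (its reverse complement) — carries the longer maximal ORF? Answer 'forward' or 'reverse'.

Reverse complement (5'→3'): GTTAAAGTTTCACCAGGTCGAAATCTCTAGATGAATTCATGACACGCGGGCTTCATGTGA
Frame +1: TCA CAT GAA GCC CGC GTG TCA TGA ATT CAT CTA GAG ATT TCG ACC TGG TGA AAC TTT AAC — no ATG→stop ORF.
Frame +2: CAC ATG AAG CCC GCG TGT CAT GAA TTC ATC TAG AGA TTT CGA CCT GGT GAA ACT TTA — ATG at 5, stop TAG at 32 → 30 nt.
Frame +3: ACA TGA AGC CCG CGT GTC ATG AAT TCA TCT AGA GAT TTC GAC CTG GTG AAA CTT TAA — ATG at 21, stop TAA at 57 → 39 nt.
Frame -1: GTT AAA GTT TCA CCA GGT CGA AAT CTC TAG ATG AAT TCA TGA CAC GCG GGC TTC ATG TGA — ATG at 31, stop TGA at 40 → 12 nt; ATG at 55, stop TGA at 58 → 6 nt.
Frame -2: TTA AAG TTT CAC CAG GTC GAA ATC TCT AGA TGA ATT CAT GAC ACG CGG GCT TCA TGT — no ATG→stop ORF.
Frame -3: TAA AGT TTC ACC AGG TCG AAA TCT CTA GAT GAA TTC ATG ACA CGC GGG CTT CAT GTG — no ATG→stop ORF.
Forward-strand max 39 nt; reverse-strand max 12 nt. The forward strand has the longer ORF.

forward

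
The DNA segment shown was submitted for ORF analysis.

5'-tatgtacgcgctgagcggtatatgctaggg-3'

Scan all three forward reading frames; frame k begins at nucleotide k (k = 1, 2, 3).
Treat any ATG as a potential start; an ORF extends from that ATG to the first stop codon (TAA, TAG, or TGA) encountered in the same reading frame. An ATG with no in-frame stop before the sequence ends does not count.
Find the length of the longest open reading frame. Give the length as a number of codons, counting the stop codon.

Frame 1: TAT GTA CGC GCT GAG CGG TAT ATG CTA GGG — no ATG→stop ORF.
Frame 2: ATG TAC GCG CTG AGC GGT ATA TGC TAG — ATG at 2, stop TAG at 26 → 27 nt.
Frame 3: TGT ACG CGC TGA GCG GTA TAT GCT AGG — no ATG→stop ORF.
Longest: frame 2, positions 2–28, 27 nt = 9 codons = 8 aa. → 9 codons.

9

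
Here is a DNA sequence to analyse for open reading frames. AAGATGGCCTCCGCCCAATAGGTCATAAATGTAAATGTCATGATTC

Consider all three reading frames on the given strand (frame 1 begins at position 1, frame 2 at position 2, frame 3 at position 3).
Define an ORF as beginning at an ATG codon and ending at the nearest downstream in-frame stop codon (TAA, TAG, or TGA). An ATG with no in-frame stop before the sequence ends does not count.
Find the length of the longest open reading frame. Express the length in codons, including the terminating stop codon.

Frame 1: AAG ATG GCC TCC GCC CAA TAG GTC ATA AAT GTA AAT GTC ATG ATT — ATG at 4, stop TAG at 19 → 18 nt.
Frame 2: AGA TGG CCT CCG CCC AAT AGG TCA TAA ATG TAA ATG TCA TGA TTC — ATG at 29, stop TAA at 32 → 6 nt; ATG at 35, stop TGA at 41 → 9 nt.
Frame 3: GAT GGC CTC CGC CCA ATA GGT CAT AAA TGT AAA TGT CAT GAT — no ATG→stop ORF.
Longest: frame 1, positions 4–21, 18 nt = 6 codons = 5 aa. → 6 codons.

6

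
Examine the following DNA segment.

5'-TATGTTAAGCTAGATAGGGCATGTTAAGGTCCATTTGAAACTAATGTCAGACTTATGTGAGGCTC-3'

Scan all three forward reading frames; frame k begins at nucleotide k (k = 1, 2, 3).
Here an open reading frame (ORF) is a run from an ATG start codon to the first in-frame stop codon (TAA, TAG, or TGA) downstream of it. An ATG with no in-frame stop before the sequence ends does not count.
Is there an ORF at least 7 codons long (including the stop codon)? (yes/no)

no

Frame 1: TAT GTT AAG CTA GAT AGG GCA TGT TAA GGT CCA TTT GAA ACT AAT GTC AGA CTT ATG TGA GGC — ATG at 55, stop TGA at 58 → 6 nt.
Frame 2: ATG TTA AGC TAG ATA GGG CAT GTT AAG GTC CAT TTG AAA CTA ATG TCA GAC TTA TGT GAG GCT — ATG at 2, stop TAG at 11 → 12 nt.
Frame 3: TGT TAA GCT AGA TAG GGC ATG TTA AGG TCC ATT TGA AAC TAA TGT CAG ACT TAT GTG AGG CTC — ATG at 21, stop TGA at 36 → 18 nt.
Largest ORF found is 6 codons < 7, so no.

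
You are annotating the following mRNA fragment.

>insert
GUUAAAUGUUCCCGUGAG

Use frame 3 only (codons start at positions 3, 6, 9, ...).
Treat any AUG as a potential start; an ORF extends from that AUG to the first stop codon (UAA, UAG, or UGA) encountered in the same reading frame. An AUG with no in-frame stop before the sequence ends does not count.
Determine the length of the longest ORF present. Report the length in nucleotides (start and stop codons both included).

12

Frame 3: UAA AUG UUC CCG UGA — AUG at 6, stop UGA at 15 → 12 nt.
Longest: frame 3, positions 6–17, 12 nt = 4 codons = 3 aa. → 12 nucleotides.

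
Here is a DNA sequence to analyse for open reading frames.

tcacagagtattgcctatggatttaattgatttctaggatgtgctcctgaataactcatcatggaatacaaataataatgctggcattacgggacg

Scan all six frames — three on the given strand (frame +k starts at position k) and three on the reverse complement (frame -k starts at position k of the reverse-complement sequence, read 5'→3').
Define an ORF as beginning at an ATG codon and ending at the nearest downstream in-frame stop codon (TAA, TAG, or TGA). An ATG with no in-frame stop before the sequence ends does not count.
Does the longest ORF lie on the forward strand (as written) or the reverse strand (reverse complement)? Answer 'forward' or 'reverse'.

Reverse complement (5'→3'): CGTCCCGTAATGCCAGCATTATTATTTGTATTCCATGATGAGTTATTCAGGAGCACATCCTAGAAATCAATTAAATCCATAGGCAATACTCTGTGA
Frame +1: TCA CAG AGT ATT GCC TAT GGA TTT AAT TGA TTT CTA GGA TGT GCT CCT GAA TAA CTC ATC ATG GAA TAC AAA TAA TAA TGC TGG CAT TAC GGG ACG — ATG at 61, stop TAA at 73 → 15 nt.
Frame +2: CAC AGA GTA TTG CCT ATG GAT TTA ATT GAT TTC TAG GAT GTG CTC CTG AAT AAC TCA TCA TGG AAT ACA AAT AAT AAT GCT GGC ATT ACG GGA — ATG at 17, stop TAG at 35 → 21 nt.
Frame +3: ACA GAG TAT TGC CTA TGG ATT TAA TTG ATT TCT AGG ATG TGC TCC TGA ATA ACT CAT CAT GGA ATA CAA ATA ATA ATG CTG GCA TTA CGG GAC — ATG at 39, stop TGA at 48 → 12 nt.
Frame -1: CGT CCC GTA ATG CCA GCA TTA TTA TTT GTA TTC CAT GAT GAG TTA TTC AGG AGC ACA TCC TAG AAA TCA ATT AAA TCC ATA GGC AAT ACT CTG TGA — ATG at 10, stop TAG at 61 → 54 nt.
Frame -2: GTC CCG TAA TGC CAG CAT TAT TAT TTG TAT TCC ATG ATG AGT TAT TCA GGA GCA CAT CCT AGA AAT CAA TTA AAT CCA TAG GCA ATA CTC TGT — ATG at 35, stop TAG at 80 → 48 nt; ATG at 38, stop TAG at 80 → 45 nt.
Frame -3: TCC CGT AAT GCC AGC ATT ATT ATT TGT ATT CCA TGA TGA GTT ATT CAG GAG CAC ATC CTA GAA ATC AAT TAA ATC CAT AGG CAA TAC TCT GTG — no ATG→stop ORF.
Forward-strand max 21 nt; reverse-strand max 54 nt. The reverse strand has the longer ORF.

reverse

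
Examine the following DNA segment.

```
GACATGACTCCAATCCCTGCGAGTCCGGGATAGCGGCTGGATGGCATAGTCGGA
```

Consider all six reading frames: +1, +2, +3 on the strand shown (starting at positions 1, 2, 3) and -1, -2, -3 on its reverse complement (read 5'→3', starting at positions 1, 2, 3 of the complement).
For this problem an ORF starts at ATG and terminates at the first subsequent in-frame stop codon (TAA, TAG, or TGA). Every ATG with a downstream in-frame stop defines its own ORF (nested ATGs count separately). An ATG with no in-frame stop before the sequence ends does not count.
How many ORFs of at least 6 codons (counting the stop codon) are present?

Reverse complement (5'→3'): TCCGACTATGCCATCCAGCCGCTATCCCGGACTCGCAGGGATTGGAGTCATGTC
Frame +1: GAC ATG ACT CCA ATC CCT GCG AGT CCG GGA TAG CGG CTG GAT GGC ATA GTC GGA — ATG at 4, stop TAG at 31 → 30 nt.
Frame +2: ACA TGA CTC CAA TCC CTG CGA GTC CGG GAT AGC GGC TGG ATG GCA TAG TCG — ATG at 41, stop TAG at 47 → 9 nt.
Frame +3: CAT GAC TCC AAT CCC TGC GAG TCC GGG ATA GCG GCT GGA TGG CAT AGT CGG — no ATG→stop ORF.
Frame -1: TCC GAC TAT GCC ATC CAG CCG CTA TCC CGG ACT CGC AGG GAT TGG AGT CAT GTC — no ATG→stop ORF.
Frame -2: CCG ACT ATG CCA TCC AGC CGC TAT CCC GGA CTC GCA GGG ATT GGA GTC ATG — no ATG→stop ORF.
Frame -3: CGA CTA TGC CAT CCA GCC GCT ATC CCG GAC TCG CAG GGA TTG GAG TCA TGT — no ATG→stop ORF.
ORFs ≥ 6 codons: frame +1 4–33 (10 codons). Count = 1.

1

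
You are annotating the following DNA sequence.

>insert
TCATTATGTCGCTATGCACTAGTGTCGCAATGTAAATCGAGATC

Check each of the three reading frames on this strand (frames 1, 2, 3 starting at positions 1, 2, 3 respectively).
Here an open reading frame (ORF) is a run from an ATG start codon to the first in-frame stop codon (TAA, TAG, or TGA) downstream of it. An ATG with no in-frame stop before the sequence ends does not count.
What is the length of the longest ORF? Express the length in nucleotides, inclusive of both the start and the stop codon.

30

Frame 1: TCA TTA TGT CGC TAT GCA CTA GTG TCG CAA TGT AAA TCG AGA — no ATG→stop ORF.
Frame 2: CAT TAT GTC GCT ATG CAC TAG TGT CGC AAT GTA AAT CGA GAT — ATG at 14, stop TAG at 20 → 9 nt.
Frame 3: ATT ATG TCG CTA TGC ACT AGT GTC GCA ATG TAA ATC GAG ATC — ATG at 6, stop TAA at 33 → 30 nt; ATG at 30, stop TAA at 33 → 6 nt.
Longest: frame 3, positions 6–35, 30 nt = 10 codons = 9 aa. → 30 nucleotides.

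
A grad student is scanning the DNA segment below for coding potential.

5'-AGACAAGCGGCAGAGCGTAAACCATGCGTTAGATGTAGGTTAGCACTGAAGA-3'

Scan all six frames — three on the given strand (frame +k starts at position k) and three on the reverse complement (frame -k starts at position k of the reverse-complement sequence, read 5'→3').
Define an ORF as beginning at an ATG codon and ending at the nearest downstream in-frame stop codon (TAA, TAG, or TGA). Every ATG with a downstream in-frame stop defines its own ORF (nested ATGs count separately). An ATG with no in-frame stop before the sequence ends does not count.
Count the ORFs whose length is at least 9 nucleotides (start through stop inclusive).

Reverse complement (5'→3'): TCTTCAGTGCTAACCTACATCTAACGCATGGTTTACGCTCTGCCGCTTGTCT
Frame +1: AGA CAA GCG GCA GAG CGT AAA CCA TGC GTT AGA TGT AGG TTA GCA CTG AAG — no ATG→stop ORF.
Frame +2: GAC AAG CGG CAG AGC GTA AAC CAT GCG TTA GAT GTA GGT TAG CAC TGA AGA — no ATG→stop ORF.
Frame +3: ACA AGC GGC AGA GCG TAA ACC ATG CGT TAG ATG TAG GTT AGC ACT GAA — ATG at 24, stop TAG at 30 → 9 nt; ATG at 33, stop TAG at 36 → 6 nt.
Frame -1: TCT TCA GTG CTA ACC TAC ATC TAA CGC ATG GTT TAC GCT CTG CCG CTT GTC — no ATG→stop ORF.
Frame -2: CTT CAG TGC TAA CCT ACA TCT AAC GCA TGG TTT ACG CTC TGC CGC TTG TCT — no ATG→stop ORF.
Frame -3: TTC AGT GCT AAC CTA CAT CTA ACG CAT GGT TTA CGC TCT GCC GCT TGT — no ATG→stop ORF.
ORFs ≥ 9 nucleotides: frame +3 24–32 (9 nucleotides). Count = 1.

1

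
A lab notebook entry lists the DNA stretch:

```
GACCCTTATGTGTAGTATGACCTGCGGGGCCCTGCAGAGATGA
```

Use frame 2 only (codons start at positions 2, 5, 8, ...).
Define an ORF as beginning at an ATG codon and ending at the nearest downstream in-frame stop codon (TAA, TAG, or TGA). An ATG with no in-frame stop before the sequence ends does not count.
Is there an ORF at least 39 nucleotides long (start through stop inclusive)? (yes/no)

Frame 2: ACC CTT ATG TGT AGT ATG ACC TGC GGG GCC CTG CAG AGA TGA — ATG at 8, stop TGA at 41 → 36 nt; ATG at 17, stop TGA at 41 → 27 nt.
Largest ORF found is 36 nucleotides < 39, so no.

no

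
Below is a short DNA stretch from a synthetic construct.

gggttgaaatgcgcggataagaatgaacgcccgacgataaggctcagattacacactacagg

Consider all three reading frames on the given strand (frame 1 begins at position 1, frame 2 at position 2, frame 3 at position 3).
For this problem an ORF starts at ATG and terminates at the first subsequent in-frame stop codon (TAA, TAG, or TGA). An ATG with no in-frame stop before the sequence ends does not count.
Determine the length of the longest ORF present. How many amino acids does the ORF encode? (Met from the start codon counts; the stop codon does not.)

5

Frame 1: GGG TTG AAA TGC GCG GAT AAG AAT GAA CGC CCG ACG ATA AGG CTC AGA TTA CAC ACT ACA — no ATG→stop ORF.
Frame 2: GGT TGA AAT GCG CGG ATA AGA ATG AAC GCC CGA CGA TAA GGC TCA GAT TAC ACA CTA CAG — ATG at 23, stop TAA at 38 → 18 nt.
Frame 3: GTT GAA ATG CGC GGA TAA GAA TGA ACG CCC GAC GAT AAG GCT CAG ATT ACA CAC TAC AGG — ATG at 9, stop TAA at 18 → 12 nt.
Longest: frame 2, positions 23–40, 18 nt = 6 codons = 5 aa. → 5 amino acids.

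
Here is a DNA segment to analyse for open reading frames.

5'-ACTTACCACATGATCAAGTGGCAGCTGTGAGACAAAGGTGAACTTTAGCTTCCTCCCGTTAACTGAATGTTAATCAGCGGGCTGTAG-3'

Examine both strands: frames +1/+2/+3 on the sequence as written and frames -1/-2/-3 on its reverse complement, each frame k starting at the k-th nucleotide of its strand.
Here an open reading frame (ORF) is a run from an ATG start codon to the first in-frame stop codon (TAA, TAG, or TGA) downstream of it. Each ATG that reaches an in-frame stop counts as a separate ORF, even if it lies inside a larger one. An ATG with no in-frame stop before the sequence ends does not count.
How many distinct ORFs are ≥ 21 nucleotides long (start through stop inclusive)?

Reverse complement (5'→3'): CTACAGCCCGCTGATTAACATTCAGTTAACGGGAGGAAGCTAAAGTTCACCTTTGTCTCACAGCTGCCACTTGATCATGTGGTAAGT
Frame +1: ACT TAC CAC ATG ATC AAG TGG CAG CTG TGA GAC AAA GGT GAA CTT TAG CTT CCT CCC GTT AAC TGA ATG TTA ATC AGC GGG CTG TAG — ATG at 10, stop TGA at 28 → 21 nt; ATG at 67, stop TAG at 85 → 21 nt.
Frame +2: CTT ACC ACA TGA TCA AGT GGC AGC TGT GAG ACA AAG GTG AAC TTT AGC TTC CTC CCG TTA ACT GAA TGT TAA TCA GCG GGC TGT — no ATG→stop ORF.
Frame +3: TTA CCA CAT GAT CAA GTG GCA GCT GTG AGA CAA AGG TGA ACT TTA GCT TCC TCC CGT TAA CTG AAT GTT AAT CAG CGG GCT GTA — no ATG→stop ORF.
Frame -1: CTA CAG CCC GCT GAT TAA CAT TCA GTT AAC GGG AGG AAG CTA AAG TTC ACC TTT GTC TCA CAG CTG CCA CTT GAT CAT GTG GTA AGT — no ATG→stop ORF.
Frame -2: TAC AGC CCG CTG ATT AAC ATT CAG TTA ACG GGA GGA AGC TAA AGT TCA CCT TTG TCT CAC AGC TGC CAC TTG ATC ATG TGG TAA — ATG at 77, stop TAA at 83 → 9 nt.
Frame -3: ACA GCC CGC TGA TTA ACA TTC AGT TAA CGG GAG GAA GCT AAA GTT CAC CTT TGT CTC ACA GCT GCC ACT TGA TCA TGT GGT AAG — no ATG→stop ORF.
ORFs ≥ 21 nucleotides: frame +1 10–30 (21 nucleotides), frame +1 67–87 (21 nucleotides). Count = 2.

2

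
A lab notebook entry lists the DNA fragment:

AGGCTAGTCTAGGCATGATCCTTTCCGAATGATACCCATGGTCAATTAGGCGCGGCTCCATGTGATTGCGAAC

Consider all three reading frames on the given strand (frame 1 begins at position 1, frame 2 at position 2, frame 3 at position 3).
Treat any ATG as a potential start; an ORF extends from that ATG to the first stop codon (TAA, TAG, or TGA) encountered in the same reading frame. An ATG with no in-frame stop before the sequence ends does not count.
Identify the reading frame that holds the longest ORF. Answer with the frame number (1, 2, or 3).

Frame 1: AGG CTA GTC TAG GCA TGA TCC TTT CCG AAT GAT ACC CAT GGT CAA TTA GGC GCG GCT CCA TGT GAT TGC GAA — no ATG→stop ORF.
Frame 2: GGC TAG TCT AGG CAT GAT CCT TTC CGA ATG ATA CCC ATG GTC AAT TAG GCG CGG CTC CAT GTG ATT GCG AAC — ATG at 29, stop TAG at 47 → 21 nt; ATG at 38, stop TAG at 47 → 12 nt.
Frame 3: GCT AGT CTA GGC ATG ATC CTT TCC GAA TGA TAC CCA TGG TCA ATT AGG CGC GGC TCC ATG TGA TTG CGA — ATG at 15, stop TGA at 30 → 18 nt; ATG at 60, stop TGA at 63 → 6 nt.
Longest ORF is 21 nt in frame 2 (positions 29–49).

2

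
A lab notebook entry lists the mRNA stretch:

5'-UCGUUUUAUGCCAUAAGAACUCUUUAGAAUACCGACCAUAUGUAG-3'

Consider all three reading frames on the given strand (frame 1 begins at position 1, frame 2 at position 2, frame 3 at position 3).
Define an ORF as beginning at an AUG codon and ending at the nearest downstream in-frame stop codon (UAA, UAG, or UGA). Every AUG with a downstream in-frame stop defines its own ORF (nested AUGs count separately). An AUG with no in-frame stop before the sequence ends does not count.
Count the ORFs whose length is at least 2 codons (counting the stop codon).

2

Frame 1: UCG UUU UAU GCC AUA AGA ACU CUU UAG AAU ACC GAC CAU AUG UAG — AUG at 40, stop UAG at 43 → 6 nt.
Frame 2: CGU UUU AUG CCA UAA GAA CUC UUU AGA AUA CCG ACC AUA UGU — AUG at 8, stop UAA at 14 → 9 nt.
Frame 3: GUU UUA UGC CAU AAG AAC UCU UUA GAA UAC CGA CCA UAU GUA — no AUG→stop ORF.
ORFs ≥ 2 codons: frame 1 40–45 (2 codons), frame 2 8–16 (3 codons). Count = 2.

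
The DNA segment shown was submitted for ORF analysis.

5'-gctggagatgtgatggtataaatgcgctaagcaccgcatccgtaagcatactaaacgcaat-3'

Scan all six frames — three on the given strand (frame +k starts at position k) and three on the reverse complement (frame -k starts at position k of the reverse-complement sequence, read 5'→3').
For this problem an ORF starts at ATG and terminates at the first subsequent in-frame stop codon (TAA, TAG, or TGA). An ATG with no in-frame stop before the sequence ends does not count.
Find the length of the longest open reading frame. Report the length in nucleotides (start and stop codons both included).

9

Reverse complement (5'→3'): ATTGCGTTTAGTATGCTTACGGATGCGGTGCTTAGCGCATTTATACCATCACATCTCCAGC
Frame +1: GCT GGA GAT GTG ATG GTA TAA ATG CGC TAA GCA CCG CAT CCG TAA GCA TAC TAA ACG CAA — ATG at 13, stop TAA at 19 → 9 nt; ATG at 22, stop TAA at 28 → 9 nt.
Frame +2: CTG GAG ATG TGA TGG TAT AAA TGC GCT AAG CAC CGC ATC CGT AAG CAT ACT AAA CGC AAT — ATG at 8, stop TGA at 11 → 6 nt.
Frame +3: TGG AGA TGT GAT GGT ATA AAT GCG CTA AGC ACC GCA TCC GTA AGC ATA CTA AAC GCA — no ATG→stop ORF.
Frame -1: ATT GCG TTT AGT ATG CTT ACG GAT GCG GTG CTT AGC GCA TTT ATA CCA TCA CAT CTC CAG — no ATG→stop ORF.
Frame -2: TTG CGT TTA GTA TGC TTA CGG ATG CGG TGC TTA GCG CAT TTA TAC CAT CAC ATC TCC AGC — no ATG→stop ORF.
Frame -3: TGC GTT TAG TAT GCT TAC GGA TGC GGT GCT TAG CGC ATT TAT ACC ATC ACA TCT CCA — no ATG→stop ORF.
Longest: frame +1, positions 13–21, 9 nt = 3 codons = 2 aa. → 9 nucleotides.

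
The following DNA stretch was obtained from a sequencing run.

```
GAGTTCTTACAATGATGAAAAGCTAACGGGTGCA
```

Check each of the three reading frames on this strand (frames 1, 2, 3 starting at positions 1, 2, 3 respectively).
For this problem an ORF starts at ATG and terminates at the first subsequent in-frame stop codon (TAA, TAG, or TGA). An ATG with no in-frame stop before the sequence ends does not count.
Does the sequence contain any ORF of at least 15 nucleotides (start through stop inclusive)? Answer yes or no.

yes

Frame 1: GAG TTC TTA CAA TGA TGA AAA GCT AAC GGG TGC — no ATG→stop ORF.
Frame 2: AGT TCT TAC AAT GAT GAA AAG CTA ACG GGT GCA — no ATG→stop ORF.
Frame 3: GTT CTT ACA ATG ATG AAA AGC TAA CGG GTG — ATG at 12, stop TAA at 24 → 15 nt; ATG at 15, stop TAA at 24 → 12 nt.
Frame 3 has an ORF of 15 nucleotides (positions 12–26) ≥ 15, so yes.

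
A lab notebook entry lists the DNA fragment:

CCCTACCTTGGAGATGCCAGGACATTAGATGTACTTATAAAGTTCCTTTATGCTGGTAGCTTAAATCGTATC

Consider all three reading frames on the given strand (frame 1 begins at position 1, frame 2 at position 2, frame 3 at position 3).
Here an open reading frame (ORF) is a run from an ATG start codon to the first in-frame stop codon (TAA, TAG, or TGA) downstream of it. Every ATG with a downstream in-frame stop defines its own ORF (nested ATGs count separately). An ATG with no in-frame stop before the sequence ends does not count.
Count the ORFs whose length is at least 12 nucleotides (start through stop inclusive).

Frame 1: CCC TAC CTT GGA GAT GCC AGG ACA TTA GAT GTA CTT ATA AAG TTC CTT TAT GCT GGT AGC TTA AAT CGT ATC — no ATG→stop ORF.
Frame 2: CCT ACC TTG GAG ATG CCA GGA CAT TAG ATG TAC TTA TAA AGT TCC TTT ATG CTG GTA GCT TAA ATC GTA — ATG at 14, stop TAG at 26 → 15 nt; ATG at 29, stop TAA at 38 → 12 nt; ATG at 50, stop TAA at 62 → 15 nt.
Frame 3: CTA CCT TGG AGA TGC CAG GAC ATT AGA TGT ACT TAT AAA GTT CCT TTA TGC TGG TAG CTT AAA TCG TAT — no ATG→stop ORF.
ORFs ≥ 12 nucleotides: frame 2 14–28 (15 nucleotides), frame 2 29–40 (12 nucleotides), frame 2 50–64 (15 nucleotides). Count = 3.

3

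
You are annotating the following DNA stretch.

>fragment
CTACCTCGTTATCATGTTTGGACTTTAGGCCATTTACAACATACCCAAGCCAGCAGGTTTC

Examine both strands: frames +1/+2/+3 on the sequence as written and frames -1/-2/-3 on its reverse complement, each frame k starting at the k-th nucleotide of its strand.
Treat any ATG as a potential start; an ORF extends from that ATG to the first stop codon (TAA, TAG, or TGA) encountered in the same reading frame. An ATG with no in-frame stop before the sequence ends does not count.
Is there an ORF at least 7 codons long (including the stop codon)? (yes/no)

no

Reverse complement (5'→3'): GAAACCTGCTGGCTTGGGTATGTTGTAAATGGCCTAAAGTCCAAACATGATAACGAGGTAG
Frame +1: CTA CCT CGT TAT CAT GTT TGG ACT TTA GGC CAT TTA CAA CAT ACC CAA GCC AGC AGG TTT — no ATG→stop ORF.
Frame +2: TAC CTC GTT ATC ATG TTT GGA CTT TAG GCC ATT TAC AAC ATA CCC AAG CCA GCA GGT TTC — ATG at 14, stop TAG at 26 → 15 nt.
Frame +3: ACC TCG TTA TCA TGT TTG GAC TTT AGG CCA TTT ACA ACA TAC CCA AGC CAG CAG GTT — no ATG→stop ORF.
Frame -1: GAA ACC TGC TGG CTT GGG TAT GTT GTA AAT GGC CTA AAG TCC AAA CAT GAT AAC GAG GTA — no ATG→stop ORF.
Frame -2: AAA CCT GCT GGC TTG GGT ATG TTG TAA ATG GCC TAA AGT CCA AAC ATG ATA ACG AGG TAG — ATG at 20, stop TAA at 26 → 9 nt; ATG at 29, stop TAA at 35 → 9 nt; ATG at 47, stop TAG at 59 → 15 nt.
Frame -3: AAC CTG CTG GCT TGG GTA TGT TGT AAA TGG CCT AAA GTC CAA ACA TGA TAA CGA GGT — no ATG→stop ORF.
Largest ORF found is 5 codons < 7, so no.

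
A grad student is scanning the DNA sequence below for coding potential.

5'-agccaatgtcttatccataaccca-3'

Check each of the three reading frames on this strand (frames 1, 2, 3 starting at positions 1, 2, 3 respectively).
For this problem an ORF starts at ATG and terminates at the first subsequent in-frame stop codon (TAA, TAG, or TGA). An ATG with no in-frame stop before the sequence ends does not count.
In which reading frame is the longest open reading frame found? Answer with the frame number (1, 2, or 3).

3

Frame 1: AGC CAA TGT CTT ATC CAT AAC CCA — no ATG→stop ORF.
Frame 2: GCC AAT GTC TTA TCC ATA ACC — no ATG→stop ORF.
Frame 3: CCA ATG TCT TAT CCA TAA CCC — ATG at 6, stop TAA at 18 → 15 nt.
Longest ORF is 15 nt in frame 3 (positions 6–20).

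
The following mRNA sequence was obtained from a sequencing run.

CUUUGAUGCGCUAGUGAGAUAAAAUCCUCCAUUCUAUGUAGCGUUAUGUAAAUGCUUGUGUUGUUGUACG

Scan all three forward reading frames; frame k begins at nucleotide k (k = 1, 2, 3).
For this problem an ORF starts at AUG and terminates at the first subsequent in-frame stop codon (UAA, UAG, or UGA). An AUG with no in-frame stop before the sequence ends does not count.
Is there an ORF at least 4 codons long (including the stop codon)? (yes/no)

Frame 1: CUU UGA UGC GCU AGU GAG AUA AAA UCC UCC AUU CUA UGU AGC GUU AUG UAA AUG CUU GUG UUG UUG UAC — AUG at 46, stop UAA at 49 → 6 nt.
Frame 2: UUU GAU GCG CUA GUG AGA UAA AAU CCU CCA UUC UAU GUA GCG UUA UGU AAA UGC UUG UGU UGU UGU ACG — no AUG→stop ORF.
Frame 3: UUG AUG CGC UAG UGA GAU AAA AUC CUC CAU UCU AUG UAG CGU UAU GUA AAU GCU UGU GUU GUU GUA — AUG at 6, stop UAG at 12 → 9 nt; AUG at 36, stop UAG at 39 → 6 nt.
Largest ORF found is 3 codons < 4, so no.

no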